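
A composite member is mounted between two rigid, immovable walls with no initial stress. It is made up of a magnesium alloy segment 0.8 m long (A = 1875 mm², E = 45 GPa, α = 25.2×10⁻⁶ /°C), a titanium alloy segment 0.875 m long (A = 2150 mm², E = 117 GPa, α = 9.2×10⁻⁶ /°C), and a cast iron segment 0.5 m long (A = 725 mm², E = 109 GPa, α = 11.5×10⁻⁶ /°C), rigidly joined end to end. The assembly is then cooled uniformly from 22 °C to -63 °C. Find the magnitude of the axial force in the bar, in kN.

If the supports were absent, the total length change would be Σ αᵢΔT Lᵢ = 25.2×10⁻⁶×85×800 + 9.2×10⁻⁶×85×875 + 11.5×10⁻⁶×85×500 = 2.887 mm.
Since the ends are fixed, an axial force P builds up, equal in every segment, with P · Σ Lᵢ/(AᵢEᵢ) = δ_free.
The series flexibility is Σ Lᵢ/(AᵢEᵢ) = 800/(1875×45×10³) + 875/(2150×117×10³) + 500/(725×109×10³) = 1.929×10⁻⁵ mm/N.
P = 2.887 / 1.929×10⁻⁵ = 149700 N = 149.7 kN, tensile.

P ≈ 150 kN (tensile)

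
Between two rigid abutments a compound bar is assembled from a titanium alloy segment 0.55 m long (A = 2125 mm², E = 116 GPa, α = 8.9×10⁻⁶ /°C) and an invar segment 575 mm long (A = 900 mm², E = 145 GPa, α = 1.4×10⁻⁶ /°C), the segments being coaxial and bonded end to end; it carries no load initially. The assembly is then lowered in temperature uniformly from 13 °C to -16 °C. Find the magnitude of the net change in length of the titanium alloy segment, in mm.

|ΔL| ≈ 0.0864 mm

With the walls removed the bar would change length by δ_free = Σ αᵢΔT Lᵢ = 8.9×10⁻⁶×29×550 + 1.4×10⁻⁶×29×575 = 0.1653 mm.
Since the ends are fixed, an axial force P builds up, equal in every segment, with P · Σ Lᵢ/(AᵢEᵢ) = δ_free.
The series flexibility is Σ Lᵢ/(AᵢEᵢ) = 550/(2125×116×10³) + 575/(900×145×10³) = 6.637×10⁻⁶ mm/N.
So P = 0.1653 / 6.637×10⁻⁶ = 24.9 kN, tensile.
For the titanium alloy segment, free thermal change = 8.9×10⁻⁶×29×550 = 0.142 mm and elastic change from P = 24900×550/(2125×116×10³) = 0.05557 mm; these oppose, so the net change is 0.0864 mm (segment shortens).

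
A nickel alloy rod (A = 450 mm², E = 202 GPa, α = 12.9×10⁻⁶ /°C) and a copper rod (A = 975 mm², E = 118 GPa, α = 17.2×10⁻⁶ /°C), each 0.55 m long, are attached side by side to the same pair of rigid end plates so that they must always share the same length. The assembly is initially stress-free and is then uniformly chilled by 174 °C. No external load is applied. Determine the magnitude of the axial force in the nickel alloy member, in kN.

Equilibrium of a rigid end plate with no external load gives equal and opposite internal forces ±P in the two members. Since α_{copper} > α_{nickel alloy}, cooling drives the copper into tension and the nickel alloy into compression.
Equating the net (thermal + elastic) strains gives |α₁ − α₂|·ΔT = P·[1/(A₁E₁) + 1/(A₂E₂)].
|α₁ − α₂|·ΔT = 4.3×10⁻⁶ × 174 = 0.0007482.
1/(A₁E₁) + 1/(A₂E₂) = 1/(450×202×10³) + 1/(975×118×10³) = 1.969×10⁻⁸ N⁻¹.
P = 0.0007482 / 1.969×10⁻⁸ = 37990 N = 37.99 kN.

P ≈ 38 kN (compressive in the nickel alloy)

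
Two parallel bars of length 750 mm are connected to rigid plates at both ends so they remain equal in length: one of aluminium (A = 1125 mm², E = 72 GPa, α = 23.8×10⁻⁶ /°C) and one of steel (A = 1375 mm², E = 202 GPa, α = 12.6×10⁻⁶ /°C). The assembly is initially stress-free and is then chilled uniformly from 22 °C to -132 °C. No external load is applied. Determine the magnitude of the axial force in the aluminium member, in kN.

P ≈ 108 kN (tensile in the aluminium)

Equilibrium of a rigid end plate with no external load gives equal and opposite internal forces ±P in the two members. Since α_{aluminium} > α_{steel}, cooling drives the aluminium into tension and the steel into compression.
Equating the net (thermal + elastic) strains gives |α₁ − α₂|·ΔT = P·[1/(A₁E₁) + 1/(A₂E₂)].
|α₁ − α₂|·ΔT = 11.2×10⁻⁶ × 154 = 0.001725.
1/(A₁E₁) + 1/(A₂E₂) = 1/(1125×72×10³) + 1/(1375×202×10³) = 1.595×10⁻⁸ N⁻¹.
P = 0.001725 / 1.595×10⁻⁸ = 108200 N = 108.2 kN.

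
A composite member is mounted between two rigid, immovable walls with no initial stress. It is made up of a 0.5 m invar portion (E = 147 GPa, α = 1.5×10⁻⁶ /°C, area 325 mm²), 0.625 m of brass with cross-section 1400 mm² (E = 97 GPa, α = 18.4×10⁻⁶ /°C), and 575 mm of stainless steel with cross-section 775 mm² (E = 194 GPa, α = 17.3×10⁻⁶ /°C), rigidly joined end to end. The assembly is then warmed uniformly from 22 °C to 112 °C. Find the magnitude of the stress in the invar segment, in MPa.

If the supports were absent, the total length change would be Σ αᵢΔT Lᵢ = 1.5×10⁻⁶×90×500 + 18.4×10⁻⁶×90×625 + 17.3×10⁻⁶×90×575 = 1.998 mm.
The walls prevent any net length change, so an axial force P (same in every segment) develops. Compatibility: P · Σ Lᵢ/(AᵢEᵢ) = δ_free.
The series flexibility is Σ Lᵢ/(AᵢEᵢ) = 500/(325×147×10³) + 625/(1400×97×10³) + 575/(775×194×10³) = 1.889×10⁻⁵ mm/N.
Hence P = δ_free / Σ(L/AE) = 1.998/1.889×10⁻⁵ = 105.7 kN (compressive).
σ_{invar} = P / A = 105700 / 325 = 325.4 MPa.

σ ≈ 325 MPa (compressive)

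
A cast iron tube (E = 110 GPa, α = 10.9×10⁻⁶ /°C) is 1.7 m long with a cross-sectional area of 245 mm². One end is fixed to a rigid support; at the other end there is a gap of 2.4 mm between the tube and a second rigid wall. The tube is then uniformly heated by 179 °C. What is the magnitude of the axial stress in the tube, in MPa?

If the wall were absent the tube would grow by αΔT L = 10.9×10⁻⁶ × 179 × 1700 = 3.317 mm.
This exceeds the 2.4 mm gap, so the wall pushes back. The portion of expansion that must be recovered elastically is δ_free − gap = 3.317 − 2.4 = 0.9169 mm.
Compatibility: PL/(AE) = 0.9169 mm, so σ = P/A = E × (0.9169/1700) = 59.33 MPa.

σ ≈ 59.3 MPa (compressive)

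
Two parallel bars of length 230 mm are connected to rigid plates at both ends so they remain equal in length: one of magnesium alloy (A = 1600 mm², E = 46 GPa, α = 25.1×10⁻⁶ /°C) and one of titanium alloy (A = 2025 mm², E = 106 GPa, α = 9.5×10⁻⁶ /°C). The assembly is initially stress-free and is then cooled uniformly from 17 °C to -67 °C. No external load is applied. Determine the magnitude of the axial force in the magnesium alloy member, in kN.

Equilibrium of a rigid end plate with no external load gives equal and opposite internal forces ±P in the two members. Since α_{magnesium alloy} > α_{titanium alloy}, cooling drives the magnesium alloy into tension and the titanium alloy into compression.
Compatibility of the two members (thermal + elastic change equal): (α₁ − α₂)ΔT = P·[1/(A₁E₁) + 1/(A₂E₂)].
|α₁ − α₂|·ΔT = 15.6×10⁻⁶ × 84 = 0.00131.
1/(A₁E₁) + 1/(A₂E₂) = 1/(1600×46×10³) + 1/(2025×106×10³) = 1.825×10⁻⁸ N⁻¹.
So P = 0.00131 / 1.825×10⁻⁸ = 71.82 kN.

P ≈ 71.8 kN (tensile in the magnesium alloy)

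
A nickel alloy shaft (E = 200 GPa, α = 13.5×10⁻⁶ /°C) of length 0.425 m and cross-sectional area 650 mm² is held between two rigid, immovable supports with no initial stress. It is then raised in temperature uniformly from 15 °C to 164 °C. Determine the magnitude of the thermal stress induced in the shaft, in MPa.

σ ≈ 402 MPa (compressive)

The supports are rigid, so the total axial strain is zero. The restrained thermal strain is ε = αΔT = 13.5×10⁻⁶ × 149 = 2011.5×10⁻⁶.
σ = EαΔT = 200×10³ × 13.5×10⁻⁶ × 149 = 402.3 MPa (compressive; the shaft is trying to expand).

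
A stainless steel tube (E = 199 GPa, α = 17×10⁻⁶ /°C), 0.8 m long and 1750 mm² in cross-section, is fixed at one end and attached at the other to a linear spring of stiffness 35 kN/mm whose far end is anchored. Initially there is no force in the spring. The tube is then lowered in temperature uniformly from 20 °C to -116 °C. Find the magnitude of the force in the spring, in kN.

Free thermal contraction: δ_free = αΔT L = 17×10⁻⁶ × 136 × 800 = 1.85 mm.
With a force P in the spring, the elastic change of the tube is PL/(AE) and that of the spring is P/k; compatibility requires their sum to equal δ_free.
P [ L/(AE) + 1/k ] = δ_free → P [ 800/(1750×199×10³) + 1/(35×10³) ] = 1.85.
P = 1.85 / 3.087×10⁻⁵ = 59920 N.

P ≈ 59.9 kN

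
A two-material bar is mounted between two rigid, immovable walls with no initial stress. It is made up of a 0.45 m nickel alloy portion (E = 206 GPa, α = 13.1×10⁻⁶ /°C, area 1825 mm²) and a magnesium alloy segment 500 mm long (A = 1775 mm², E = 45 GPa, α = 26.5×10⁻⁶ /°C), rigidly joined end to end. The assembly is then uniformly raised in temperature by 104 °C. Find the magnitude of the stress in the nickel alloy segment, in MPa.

σ ≈ 146 MPa (compressive)

With the walls removed the bar would change length by δ_free = Σ αᵢΔT Lᵢ = 13.1×10⁻⁶×104×450 + 26.5×10⁻⁶×104×500 = 1.991 mm.
The walls prevent any net length change, so an axial force P (same in every segment) develops. Compatibility: P · Σ Lᵢ/(AᵢEᵢ) = δ_free.
The series flexibility is Σ Lᵢ/(AᵢEᵢ) = 450/(1825×206×10³) + 500/(1775×45×10³) = 7.457×10⁻⁶ mm/N.
Hence P = δ_free / Σ(L/AE) = 1.991/7.457×10⁻⁶ = 267 kN (compressive).
σ_{nickel alloy} = P / A = 267000 / 1825 = 146.3 MPa.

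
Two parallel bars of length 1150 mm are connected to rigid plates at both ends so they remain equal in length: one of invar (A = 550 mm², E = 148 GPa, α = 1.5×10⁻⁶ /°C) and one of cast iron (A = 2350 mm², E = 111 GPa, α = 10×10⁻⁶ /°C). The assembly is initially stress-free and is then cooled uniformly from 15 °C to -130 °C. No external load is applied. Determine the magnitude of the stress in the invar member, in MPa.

Equilibrium of a rigid end plate with no external load gives equal and opposite internal forces ±P in the two members. Since α_{cast iron} > α_{invar}, cooling drives the cast iron into tension and the invar into compression.
Compatibility of the two members (thermal + elastic change equal): (α₁ − α₂)ΔT = P·[1/(A₁E₁) + 1/(A₂E₂)].
|α₁ − α₂|·ΔT = 8.5×10⁻⁶ × 145 = 0.001233.
1/(A₁E₁) + 1/(A₂E₂) = 1/(550×148×10³) + 1/(2350×111×10³) = 1.612×10⁻⁸ N⁻¹.
P = 0.001233 / 1.612×10⁻⁸ = 76460 N = 76.46 kN.
σ_{invar} = P/A₁ = 76460/550 = 139 MPa, compressive.

σ ≈ 139 MPa (compressive)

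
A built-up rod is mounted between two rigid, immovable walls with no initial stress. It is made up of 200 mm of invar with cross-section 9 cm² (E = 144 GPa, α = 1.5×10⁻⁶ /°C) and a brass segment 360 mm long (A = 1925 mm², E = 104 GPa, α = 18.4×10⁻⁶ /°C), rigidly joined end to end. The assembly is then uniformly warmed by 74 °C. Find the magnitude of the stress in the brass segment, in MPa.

Free thermal expansion of the whole bar: Σ αᵢΔT Lᵢ = 1.5×10⁻⁶×74×200 + 18.4×10⁻⁶×74×360 = 0.5124 mm.
The rigid supports impose zero overall length change; the single axial force P common to all segments must satisfy P Σ Lᵢ/(AᵢEᵢ) = δ_free.
The series flexibility is Σ Lᵢ/(AᵢEᵢ) = 200/(900×144×10³) + 360/(1925×104×10³) = 3.341×10⁻⁶ mm/N.
P = 0.5124 / 3.341×10⁻⁶ = 153300 N = 153.3 kN, compressive.
σ_{brass} = P / A = 153300 / 1925 = 79.66 MPa.

σ ≈ 79.7 MPa (compressive)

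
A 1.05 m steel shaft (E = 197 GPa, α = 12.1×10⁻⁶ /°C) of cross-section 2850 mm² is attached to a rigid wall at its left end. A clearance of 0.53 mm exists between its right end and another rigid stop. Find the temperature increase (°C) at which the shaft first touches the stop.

ΔT ≈ 41.7 °C

The gap closes when αΔT L = 0.53 mm, since the shaft is still unstressed at that instant.
ΔT = 0.53 / (12.1×10⁻⁶ × 1050) = 41.72 °C.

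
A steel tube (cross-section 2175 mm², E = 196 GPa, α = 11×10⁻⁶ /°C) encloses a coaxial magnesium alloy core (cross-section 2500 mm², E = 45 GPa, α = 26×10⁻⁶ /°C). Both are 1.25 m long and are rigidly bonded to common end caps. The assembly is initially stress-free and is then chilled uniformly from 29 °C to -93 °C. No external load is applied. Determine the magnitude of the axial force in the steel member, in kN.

P ≈ 163 kN (compressive in the steel)

Equilibrium of a rigid end plate with no external load gives equal and opposite internal forces ±P in the two members. Since α_{magnesium alloy} > α_{steel}, cooling drives the magnesium alloy into tension and the steel into compression.
Compatibility of the two members (thermal + elastic change equal): (α₁ − α₂)ΔT = P·[1/(A₁E₁) + 1/(A₂E₂)].
|α₁ − α₂|·ΔT = 15×10⁻⁶ × 122 = 0.00183.
1/(A₁E₁) + 1/(A₂E₂) = 1/(2175×196×10³) + 1/(2500×45×10³) = 1.123×10⁻⁸ N⁻¹.
So P = 0.00183 / 1.123×10⁻⁸ = 162.9 kN.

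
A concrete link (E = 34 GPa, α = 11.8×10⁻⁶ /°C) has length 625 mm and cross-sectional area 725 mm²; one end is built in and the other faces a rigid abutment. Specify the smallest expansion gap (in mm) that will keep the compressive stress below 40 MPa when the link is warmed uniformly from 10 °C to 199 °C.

g ≈ 0.659 mm

Free expansion if unrestrained: δ_free = αΔT L = 11.8×10⁻⁶ × 189 × 625 = 1.394 mm.
At the allowable stress the elastic shortening the wall may impose is σL/E = 40 × 625 / (34×10³) = 0.7353 mm.
So the gap has to take up the difference, g_min = δ_free − σL/E = 1.394 − 0.7353 = 0.6586 mm.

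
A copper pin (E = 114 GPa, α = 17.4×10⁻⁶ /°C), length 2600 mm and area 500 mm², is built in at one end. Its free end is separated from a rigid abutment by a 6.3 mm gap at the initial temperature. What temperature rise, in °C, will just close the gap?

ΔT ≈ 139 °C

Contact occurs when the free expansion equals the gap: αΔT L = 6.3 mm.
ΔT = 6.3 / (17.4×10⁻⁶ × 2600) = 139.3 °C.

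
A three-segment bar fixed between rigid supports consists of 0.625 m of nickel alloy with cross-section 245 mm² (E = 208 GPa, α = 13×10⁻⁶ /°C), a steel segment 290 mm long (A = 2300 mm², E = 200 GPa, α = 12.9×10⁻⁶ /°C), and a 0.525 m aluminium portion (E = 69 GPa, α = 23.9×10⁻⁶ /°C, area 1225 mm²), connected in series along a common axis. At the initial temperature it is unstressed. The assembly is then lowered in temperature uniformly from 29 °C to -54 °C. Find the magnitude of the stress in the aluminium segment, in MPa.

σ ≈ 86.6 MPa (tensile)

Free thermal contraction of the whole bar: Σ αᵢΔT Lᵢ = 13×10⁻⁶×83×625 + 12.9×10⁻⁶×83×290 + 23.9×10⁻⁶×83×525 = 2.026 mm.
The walls prevent any net length change, so an axial force P (same in every segment) develops. Compatibility: P · Σ Lᵢ/(AᵢEᵢ) = δ_free.
Σ Lᵢ/(AᵢEᵢ) = 625/(245×208×10³) + 290/(2300×200×10³) + 525/(1225×69×10³) = 1.911×10⁻⁵ mm/N.
So P = 2.026 / 1.911×10⁻⁵ = 106.1 kN, tensile.
σ_{aluminium} = P / A = 106100 / 1225 = 86.58 MPa.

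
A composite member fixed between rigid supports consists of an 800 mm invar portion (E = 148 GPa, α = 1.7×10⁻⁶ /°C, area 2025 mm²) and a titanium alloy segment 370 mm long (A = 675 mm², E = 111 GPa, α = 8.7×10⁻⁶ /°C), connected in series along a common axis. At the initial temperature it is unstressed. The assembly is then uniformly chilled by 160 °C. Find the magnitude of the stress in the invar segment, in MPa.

Free thermal contraction of the whole bar: Σ αᵢΔT Lᵢ = 1.7×10⁻⁶×160×800 + 8.7×10⁻⁶×160×370 = 0.7326 mm.
Since the ends are fixed, an axial force P builds up, equal in every segment, with P · Σ Lᵢ/(AᵢEᵢ) = δ_free.
Σ Lᵢ/(AᵢEᵢ) = 800/(2025×148×10³) + 370/(675×111×10³) = 7.608×10⁻⁶ mm/N.
So P = 0.7326 / 7.608×10⁻⁶ = 96.3 kN, tensile.
σ_{invar} = P / A = 96300 / 2025 = 47.56 MPa.

σ ≈ 47.6 MPa (tensile)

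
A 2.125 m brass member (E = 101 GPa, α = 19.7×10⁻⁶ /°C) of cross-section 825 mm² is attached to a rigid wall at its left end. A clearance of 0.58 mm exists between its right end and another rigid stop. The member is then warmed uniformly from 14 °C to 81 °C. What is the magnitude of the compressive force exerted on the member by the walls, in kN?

P ≈ 87.2 kN

Free thermal elongation = αΔT L = 19.7×10⁻⁶ × 67 × 2125 = 2.805 mm.
The gap closes (δ_free > 0.58 mm) and the wall then resists a further 2.805 − 0.58 = 2.225 mm of expansion.
Compatibility: PL/(AE) = 2.225 mm, so σ = P/A = E × (2.225/2125) = 105.7 MPa.
P = σA = 105.7 × 825 = 87.24 kN.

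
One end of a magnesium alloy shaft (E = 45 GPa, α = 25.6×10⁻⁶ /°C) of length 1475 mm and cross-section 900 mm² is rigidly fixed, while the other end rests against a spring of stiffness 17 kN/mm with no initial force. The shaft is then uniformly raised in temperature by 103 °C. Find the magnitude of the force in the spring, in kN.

P ≈ 40.8 kN

The unrestrained thermal change is αΔT L = 25.6×10⁻⁶ × 103 × 1475 = 3.889 mm.
With a force P in the spring, the elastic change of the shaft is PL/(AE) and that of the spring is P/k; compatibility requires their sum to equal δ_free.
P [ L/(AE) + 1/k ] = δ_free → P [ 1475/(900×45×10³) + 1/(17×10³) ] = 3.889.
P = 3.889 / 9.524×10⁻⁵ = 40840 N.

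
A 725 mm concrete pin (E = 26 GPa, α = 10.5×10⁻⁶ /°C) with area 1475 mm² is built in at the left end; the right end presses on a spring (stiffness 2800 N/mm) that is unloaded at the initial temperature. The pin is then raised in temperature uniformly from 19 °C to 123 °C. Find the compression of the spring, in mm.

δ ≈ 0.752 mm

The unrestrained thermal change is αΔT L = 10.5×10⁻⁶ × 104 × 725 = 0.7917 mm.
Let P be the compressive force at the spring. The pin shortens elastically by PL/(AE) and the spring compresses by P/k; together these equal δ_free.
So P = δ_free / [L/(AE) + 1/k] = 0.7917 / [ 725/(1475×26×10³) + 1/(2800) ].
P = 0.7917 / 0.000376 = 2105 N.
Spring compression = P/k = 2105/(2800) = 0.7519 mm.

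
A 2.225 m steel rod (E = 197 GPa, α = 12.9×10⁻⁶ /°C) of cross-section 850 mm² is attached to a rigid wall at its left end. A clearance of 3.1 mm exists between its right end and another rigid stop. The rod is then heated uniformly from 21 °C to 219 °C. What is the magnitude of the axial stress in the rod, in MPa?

Unrestrained expansion: δ_free = αΔT L = 12.9×10⁻⁶ × 198 × 2225 = 5.683 mm.
This exceeds the 3.1 mm gap, so the wall pushes back. The portion of expansion that must be recovered elastically is δ_free − gap = 5.683 − 3.1 = 2.583 mm.
That suppressed elongation corresponds to σ = E·Δ/L = 197×10³ × 2.583/2225 = 228.7 MPa.

σ ≈ 229 MPa (compressive)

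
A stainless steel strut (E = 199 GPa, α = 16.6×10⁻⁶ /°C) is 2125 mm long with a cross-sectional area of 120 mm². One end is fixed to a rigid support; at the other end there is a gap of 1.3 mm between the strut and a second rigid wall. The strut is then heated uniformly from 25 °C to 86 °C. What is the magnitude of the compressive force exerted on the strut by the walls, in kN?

P ≈ 9.57 kN

Unrestrained expansion: δ_free = αΔT L = 16.6×10⁻⁶ × 61 × 2125 = 2.152 mm.
After closing the 1.3 mm clearance, 2.152 − 1.3 = 0.8518 mm of expansion remains to be suppressed by the wall.
Compatibility: PL/(AE) = 0.8518 mm, so σ = P/A = E × (0.8518/2125) = 79.77 MPa.
Force on the wall = σA = 79.77 × 120 mm² = 9.572 kN.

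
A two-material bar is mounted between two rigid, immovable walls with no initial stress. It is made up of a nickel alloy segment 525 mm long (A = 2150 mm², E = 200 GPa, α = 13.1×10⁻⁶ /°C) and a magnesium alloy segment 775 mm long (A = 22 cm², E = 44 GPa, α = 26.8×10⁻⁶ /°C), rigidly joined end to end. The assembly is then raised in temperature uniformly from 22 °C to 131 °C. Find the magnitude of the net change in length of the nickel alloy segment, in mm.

Free thermal expansion of the whole bar: Σ αᵢΔT Lᵢ = 13.1×10⁻⁶×109×525 + 26.8×10⁻⁶×109×775 = 3.014 mm.
Since the ends are fixed, an axial force P builds up, equal in every segment, with P · Σ Lᵢ/(AᵢEᵢ) = δ_free.
The series flexibility is Σ Lᵢ/(AᵢEᵢ) = 525/(2150×200×10³) + 775/(2200×44×10³) = 9.227×10⁻⁶ mm/N.
Hence P = δ_free / Σ(L/AE) = 3.014/9.227×10⁻⁶ = 326.6 kN (compressive).
For the nickel alloy segment, free thermal change = 13.1×10⁻⁶×109×525 = 0.7496 mm and elastic change from P = 326600×525/(2150×200×10³) = 0.3988 mm; these oppose, so the net change is 0.351 mm (segment lengthens).

|ΔL| ≈ 0.351 mm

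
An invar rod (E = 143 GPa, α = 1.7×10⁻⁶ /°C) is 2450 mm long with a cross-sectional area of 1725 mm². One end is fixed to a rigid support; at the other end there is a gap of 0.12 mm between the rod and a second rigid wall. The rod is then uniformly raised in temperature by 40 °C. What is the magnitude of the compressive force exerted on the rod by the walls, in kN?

If the wall were absent the rod would grow by αΔT L = 1.7×10⁻⁶ × 40 × 2450 = 0.1666 mm.
After closing the 0.12 mm clearance, 0.1666 − 0.12 = 0.0466 mm of expansion remains to be suppressed by the wall.
Compatibility: PL/(AE) = 0.0466 mm, so σ = P/A = E × (0.0466/2450) = 2.72 MPa.
P = σA = 2.72 × 1725 = 4.692 kN.

P ≈ 4.69 kN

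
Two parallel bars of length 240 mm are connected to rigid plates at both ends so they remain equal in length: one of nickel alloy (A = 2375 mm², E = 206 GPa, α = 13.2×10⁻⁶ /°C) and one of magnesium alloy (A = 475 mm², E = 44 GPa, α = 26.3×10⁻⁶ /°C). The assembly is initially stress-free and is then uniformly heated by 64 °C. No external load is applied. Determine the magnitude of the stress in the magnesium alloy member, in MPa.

σ ≈ 35.4 MPa (compressive)

The magnesium alloy has the larger α, so on heating it would change length more than the nickel alloy if both were free. The rigid plates force a common final length, so the magnesium alloy is put into compression and the nickel alloy into tension, with equal and opposite forces P (no external load).
Equating the net (thermal + elastic) strains gives |α₁ − α₂|·ΔT = P·[1/(A₁E₁) + 1/(A₂E₂)].
|α₁ − α₂|·ΔT = 13.1×10⁻⁶ × 64 = 0.0008384.
1/(A₁E₁) + 1/(A₂E₂) = 1/(2375×206×10³) + 1/(475×44×10³) = 4.989×10⁻⁸ N⁻¹.
P = 0.0008384 / 4.989×10⁻⁸ = 16800 N = 16.8 kN.
σ_{magnesium alloy} = P/A₂ = 16800/475 = 35.38 MPa, compressive.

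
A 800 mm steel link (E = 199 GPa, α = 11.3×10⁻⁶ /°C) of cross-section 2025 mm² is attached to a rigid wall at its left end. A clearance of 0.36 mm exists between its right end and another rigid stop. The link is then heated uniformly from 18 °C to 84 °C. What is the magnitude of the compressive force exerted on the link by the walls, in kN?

P ≈ 119 kN

If the wall were absent the link would grow by αΔT L = 11.3×10⁻⁶ × 66 × 800 = 0.5966 mm.
After closing the 0.36 mm clearance, 0.5966 − 0.36 = 0.2366 mm of expansion remains to be suppressed by the wall.
So σ = E(δ_free − g)/L = 199×10³ × 0.2366/800 = 58.86 MPa.
P = σA = 58.86 × 2025 = 119.2 kN.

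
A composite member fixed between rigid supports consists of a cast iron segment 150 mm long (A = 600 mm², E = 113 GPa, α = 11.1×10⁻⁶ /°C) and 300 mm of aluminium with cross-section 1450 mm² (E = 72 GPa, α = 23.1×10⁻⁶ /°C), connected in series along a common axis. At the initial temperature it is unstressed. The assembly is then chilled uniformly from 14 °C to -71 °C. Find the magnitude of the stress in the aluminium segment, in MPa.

σ ≈ 99.1 MPa (tensile)

With the walls removed the bar would change length by δ_free = Σ αᵢΔT Lᵢ = 11.1×10⁻⁶×85×150 + 23.1×10⁻⁶×85×300 = 0.7306 mm.
Since the ends are fixed, an axial force P builds up, equal in every segment, with P · Σ Lᵢ/(AᵢEᵢ) = δ_free.
Σ Lᵢ/(AᵢEᵢ) = 150/(600×113×10³) + 300/(1450×72×10³) = 5.086×10⁻⁶ mm/N.
Hence P = δ_free / Σ(L/AE) = 0.7306/5.086×10⁻⁶ = 143.6 kN (tensile).
σ_{aluminium} = P / A = 143600 / 1450 = 99.07 MPa.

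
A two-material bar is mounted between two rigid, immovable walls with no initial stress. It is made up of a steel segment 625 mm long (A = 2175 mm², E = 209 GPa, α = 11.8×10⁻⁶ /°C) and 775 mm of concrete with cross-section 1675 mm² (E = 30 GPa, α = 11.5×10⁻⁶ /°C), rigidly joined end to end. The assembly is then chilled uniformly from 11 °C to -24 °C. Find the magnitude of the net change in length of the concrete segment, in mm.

|ΔL| ≈ 0.211 mm

Free thermal contraction of the whole bar: Σ αᵢΔT Lᵢ = 11.8×10⁻⁶×35×625 + 11.5×10⁻⁶×35×775 = 0.5701 mm.
The walls prevent any net length change, so an axial force P (same in every segment) develops. Compatibility: P · Σ Lᵢ/(AᵢEᵢ) = δ_free.
The series flexibility is Σ Lᵢ/(AᵢEᵢ) = 625/(2175×209×10³) + 775/(1675×30×10³) = 1.68×10⁻⁵ mm/N.
So P = 0.5701 / 1.68×10⁻⁵ = 33.94 kN, tensile.
For the concrete segment, free thermal change = 11.5×10⁻⁶×35×775 = 0.3119 mm and elastic change from P = 33940×775/(1675×30×10³) = 0.5234 mm; these oppose, so the net change is 0.211 mm (segment lengthens).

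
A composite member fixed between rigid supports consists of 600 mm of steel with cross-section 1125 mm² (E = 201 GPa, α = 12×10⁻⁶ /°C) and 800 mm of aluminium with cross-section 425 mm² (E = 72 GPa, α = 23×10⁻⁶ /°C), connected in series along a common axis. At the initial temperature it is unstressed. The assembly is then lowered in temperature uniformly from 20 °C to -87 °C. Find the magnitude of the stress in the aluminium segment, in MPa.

σ ≈ 224 MPa (tensile)

Free thermal contraction of the whole bar: Σ αᵢΔT Lᵢ = 12×10⁻⁶×107×600 + 23×10⁻⁶×107×800 = 2.739 mm.
The walls prevent any net length change, so an axial force P (same in every segment) develops. Compatibility: P · Σ Lᵢ/(AᵢEᵢ) = δ_free.
Σ Lᵢ/(AᵢEᵢ) = 600/(1125×201×10³) + 800/(425×72×10³) = 2.88×10⁻⁵ mm/N.
So P = 2.739 / 2.88×10⁻⁵ = 95.12 kN, tensile.
σ_{aluminium} = P / A = 95120 / 425 = 223.8 MPa.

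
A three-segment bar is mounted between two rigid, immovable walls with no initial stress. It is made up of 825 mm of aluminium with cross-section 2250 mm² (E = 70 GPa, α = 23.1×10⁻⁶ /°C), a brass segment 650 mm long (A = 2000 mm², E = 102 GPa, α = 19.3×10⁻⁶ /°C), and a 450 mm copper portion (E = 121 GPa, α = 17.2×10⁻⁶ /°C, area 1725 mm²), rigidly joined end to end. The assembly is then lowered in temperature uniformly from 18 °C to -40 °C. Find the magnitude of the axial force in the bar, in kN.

P ≈ 216 kN (tensile)

Free thermal contraction of the whole bar: Σ αᵢΔT Lᵢ = 23.1×10⁻⁶×58×825 + 19.3×10⁻⁶×58×650 + 17.2×10⁻⁶×58×450 = 2.282 mm.
The rigid supports impose zero overall length change; the single axial force P common to all segments must satisfy P Σ Lᵢ/(AᵢEᵢ) = δ_free.
Σ Lᵢ/(AᵢEᵢ) = 825/(2250×70×10³) + 650/(2000×102×10³) + 450/(1725×121×10³) = 1.058×10⁻⁵ mm/N.
So P = 2.282 / 1.058×10⁻⁵ = 215.7 kN, tensile.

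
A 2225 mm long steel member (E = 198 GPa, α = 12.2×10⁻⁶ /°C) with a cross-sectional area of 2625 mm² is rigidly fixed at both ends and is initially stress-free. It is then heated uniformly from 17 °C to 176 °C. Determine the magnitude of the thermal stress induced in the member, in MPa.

σ ≈ 384 MPa (compressive)

Because both ends are immovable the net strain is zero, and the suppressed thermal strain is αΔT = 12.2×10⁻⁶ × 159 = 1939.8×10⁻⁶.
σ = EαΔT = 198×10³ × 12.2×10⁻⁶ × 159 = 384.1 MPa (compressive; the member is trying to expand).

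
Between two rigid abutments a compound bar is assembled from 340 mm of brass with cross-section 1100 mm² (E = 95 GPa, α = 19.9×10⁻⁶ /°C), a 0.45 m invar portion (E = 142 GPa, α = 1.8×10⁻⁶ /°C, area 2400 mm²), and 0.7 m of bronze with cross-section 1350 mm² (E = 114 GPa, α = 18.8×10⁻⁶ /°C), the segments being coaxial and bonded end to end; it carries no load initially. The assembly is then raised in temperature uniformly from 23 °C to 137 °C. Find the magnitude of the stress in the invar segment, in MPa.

σ ≈ 108 MPa (compressive)

With the walls removed the bar would change length by δ_free = Σ αᵢΔT Lᵢ = 19.9×10⁻⁶×114×340 + 1.8×10⁻⁶×114×450 + 18.8×10⁻⁶×114×700 = 2.364 mm.
Since the ends are fixed, an axial force P builds up, equal in every segment, with P · Σ Lᵢ/(AᵢEᵢ) = δ_free.
The series flexibility is Σ Lᵢ/(AᵢEᵢ) = 340/(1100×95×10³) + 450/(2400×142×10³) + 700/(1350×114×10³) = 9.122×10⁻⁶ mm/N.
So P = 2.364 / 9.122×10⁻⁶ = 259.1 kN, compressive.
σ_{invar} = P / A = 259100 / 2400 = 108 MPa.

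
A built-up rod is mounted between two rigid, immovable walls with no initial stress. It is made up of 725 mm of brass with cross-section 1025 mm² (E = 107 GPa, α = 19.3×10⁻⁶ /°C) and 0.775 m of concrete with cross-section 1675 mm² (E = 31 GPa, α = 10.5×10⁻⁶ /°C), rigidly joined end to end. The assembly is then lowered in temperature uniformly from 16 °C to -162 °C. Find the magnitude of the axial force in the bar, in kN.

Free thermal contraction of the whole bar: Σ αᵢΔT Lᵢ = 19.3×10⁻⁶×178×725 + 10.5×10⁻⁶×178×775 = 3.939 mm.
Since the ends are fixed, an axial force P builds up, equal in every segment, with P · Σ Lᵢ/(AᵢEᵢ) = δ_free.
The series flexibility is Σ Lᵢ/(AᵢEᵢ) = 725/(1025×107×10³) + 775/(1675×31×10³) = 2.154×10⁻⁵ mm/N.
So P = 3.939 / 2.154×10⁻⁵ = 182.9 kN, tensile.

P ≈ 183 kN (tensile)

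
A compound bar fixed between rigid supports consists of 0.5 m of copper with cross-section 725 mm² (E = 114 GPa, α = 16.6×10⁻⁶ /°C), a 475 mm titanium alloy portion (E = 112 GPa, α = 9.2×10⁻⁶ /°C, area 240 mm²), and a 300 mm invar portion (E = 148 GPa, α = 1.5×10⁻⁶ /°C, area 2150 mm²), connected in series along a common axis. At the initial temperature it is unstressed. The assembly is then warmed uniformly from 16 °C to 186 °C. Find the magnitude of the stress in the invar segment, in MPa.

σ ≈ 42.1 MPa (compressive)

If the supports were absent, the total length change would be Σ αᵢΔT Lᵢ = 16.6×10⁻⁶×170×500 + 9.2×10⁻⁶×170×475 + 1.5×10⁻⁶×170×300 = 2.23 mm.
The walls prevent any net length change, so an axial force P (same in every segment) develops. Compatibility: P · Σ Lᵢ/(AᵢEᵢ) = δ_free.
The series flexibility is Σ Lᵢ/(AᵢEᵢ) = 500/(725×114×10³) + 475/(240×112×10³) + 300/(2150×148×10³) = 2.466×10⁻⁵ mm/N.
So P = 2.23 / 2.466×10⁻⁵ = 90.43 kN, compressive.
σ_{invar} = P / A = 90430 / 2150 = 42.06 MPa.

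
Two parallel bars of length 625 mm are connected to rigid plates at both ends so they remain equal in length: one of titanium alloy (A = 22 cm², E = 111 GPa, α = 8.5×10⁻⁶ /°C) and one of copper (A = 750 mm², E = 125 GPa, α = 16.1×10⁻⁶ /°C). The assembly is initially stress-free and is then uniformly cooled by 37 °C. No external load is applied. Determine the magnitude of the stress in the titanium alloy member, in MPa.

σ ≈ 8.66 MPa (compressive)

Both members must finish at the same length. With the larger α, the copper tends to over-contract; the plates restrain it, putting the copper in tension and the titanium alloy in compression. With no external load the two internal forces are equal and opposite, magnitude P.
Compatibility of the two members (thermal + elastic change equal): (α₁ − α₂)ΔT = P·[1/(A₁E₁) + 1/(A₂E₂)].
|α₁ − α₂|·ΔT = 7.6×10⁻⁶ × 37 = 0.0002812.
1/(A₁E₁) + 1/(A₂E₂) = 1/(2200×111×10³) + 1/(750×125×10³) = 1.476×10⁻⁸ N⁻¹.
P = 0.0002812 / 1.476×10⁻⁸ = 19050 N = 19.05 kN.
σ_{titanium alloy} = P/A₁ = 19050/2200 = 8.659 MPa, compressive.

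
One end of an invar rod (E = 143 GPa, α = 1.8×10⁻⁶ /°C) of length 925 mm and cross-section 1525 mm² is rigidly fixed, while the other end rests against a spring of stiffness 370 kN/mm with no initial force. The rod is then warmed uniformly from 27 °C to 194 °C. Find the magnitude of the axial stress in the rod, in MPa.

σ ≈ 26.3 MPa (compressive)

The unrestrained thermal change is αΔT L = 1.8×10⁻⁶ × 167 × 925 = 0.2781 mm.
Let P be the compressive force at the spring. The rod shortens elastically by PL/(AE) and the spring compresses by P/k; together these equal δ_free.
So P = δ_free / [L/(AE) + 1/k] = 0.2781 / [ 925/(1525×143×10³) + 1/(370×10³) ].
P = 0.2781 / 6.944×10⁻⁶ = 40040 N.
σ = P/A = 40040/1525 = 26.26 MPa.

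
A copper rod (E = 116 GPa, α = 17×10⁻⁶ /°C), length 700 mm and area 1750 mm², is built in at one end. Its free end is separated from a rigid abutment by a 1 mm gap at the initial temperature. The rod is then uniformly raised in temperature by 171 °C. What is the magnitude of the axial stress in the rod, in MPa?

σ ≈ 171 MPa (compressive)

Unrestrained expansion: δ_free = αΔT L = 17×10⁻⁶ × 171 × 700 = 2.035 mm.
The gap closes (δ_free > 1 mm) and the wall then resists a further 2.035 − 1 = 1.035 mm of expansion.
That suppressed elongation corresponds to σ = E·Δ/L = 116×10³ × 1.035/700 = 171.5 MPa.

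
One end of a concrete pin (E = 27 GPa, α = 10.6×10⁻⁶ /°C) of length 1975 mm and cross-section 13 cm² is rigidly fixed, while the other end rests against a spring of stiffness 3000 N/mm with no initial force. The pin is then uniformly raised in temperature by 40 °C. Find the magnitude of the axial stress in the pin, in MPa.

The unrestrained thermal change is αΔT L = 10.6×10⁻⁶ × 40 × 1975 = 0.8374 mm.
With a force P in the spring, the elastic change of the pin is PL/(AE) and that of the spring is P/k; compatibility requires their sum to equal δ_free.
P [ L/(AE) + 1/k ] = δ_free → P [ 1975/(1300×27×10³) + 1/(3000) ] = 0.8374.
P = 0.8374 / 0.0003896 = 2149 N.
σ = P/A = 2149/1300 = 1.653 MPa.

σ ≈ 1.65 MPa (compressive)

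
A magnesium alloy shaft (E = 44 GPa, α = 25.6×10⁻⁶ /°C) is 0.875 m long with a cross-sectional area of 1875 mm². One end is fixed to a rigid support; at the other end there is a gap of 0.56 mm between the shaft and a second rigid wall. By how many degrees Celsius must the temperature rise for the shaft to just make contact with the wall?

ΔT ≈ 25 °C

The gap closes when αΔT L = 0.56 mm, since the shaft is still unstressed at that instant.
So ΔT = g/(αL) = 0.56/(25.6×10⁻⁶ × 875) = 25 °C.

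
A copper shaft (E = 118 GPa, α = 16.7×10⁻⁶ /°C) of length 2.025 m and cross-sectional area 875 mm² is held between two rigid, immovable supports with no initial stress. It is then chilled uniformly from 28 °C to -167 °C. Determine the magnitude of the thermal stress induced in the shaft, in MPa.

Because both ends are immovable the net strain is zero, and the suppressed thermal strain is αΔT = 16.7×10⁻⁶ × 195 = 3256.5×10⁻⁶.
Hence σ = E·αΔT = 118×10³ × 3256.5×10⁻⁶ = 384.3 MPa, tensile.

σ ≈ 384 MPa (tensile)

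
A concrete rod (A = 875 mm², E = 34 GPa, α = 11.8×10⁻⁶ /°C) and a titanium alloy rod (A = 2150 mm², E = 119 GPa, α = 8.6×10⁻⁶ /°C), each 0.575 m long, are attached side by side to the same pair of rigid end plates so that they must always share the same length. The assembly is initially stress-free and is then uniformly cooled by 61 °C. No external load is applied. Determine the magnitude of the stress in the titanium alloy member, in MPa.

σ ≈ 2.42 MPa (compressive)

Equilibrium of a rigid end plate with no external load gives equal and opposite internal forces ±P in the two members. Since α_{concrete} > α_{titanium alloy}, cooling drives the concrete into tension and the titanium alloy into compression.
Equating the net (thermal + elastic) strains gives |α₁ − α₂|·ΔT = P·[1/(A₁E₁) + 1/(A₂E₂)].
|α₁ − α₂|·ΔT = 3.2×10⁻⁶ × 61 = 0.0001952.
1/(A₁E₁) + 1/(A₂E₂) = 1/(875×34×10³) + 1/(2150×119×10³) = 3.752×10⁻⁸ N⁻¹.
So P = 0.0001952 / 3.752×10⁻⁸ = 5.202 kN.
σ_{titanium alloy} = P/A₂ = 5202/2150 = 2.42 MPa, compressive.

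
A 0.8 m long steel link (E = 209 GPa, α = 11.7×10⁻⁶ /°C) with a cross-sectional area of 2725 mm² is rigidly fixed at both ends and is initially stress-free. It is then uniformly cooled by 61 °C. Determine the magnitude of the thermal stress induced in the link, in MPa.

σ ≈ 149 MPa (tensile)

Because both ends are immovable the net strain is zero, and the suppressed thermal strain is αΔT = 11.7×10⁻⁶ × 61 = 713.7×10⁻⁶.
The stress required to suppress this strain is σ = Eε = 209×10³ × 713.7×10⁻⁶ = 149.2 MPa, tensile since the link is trying to contract.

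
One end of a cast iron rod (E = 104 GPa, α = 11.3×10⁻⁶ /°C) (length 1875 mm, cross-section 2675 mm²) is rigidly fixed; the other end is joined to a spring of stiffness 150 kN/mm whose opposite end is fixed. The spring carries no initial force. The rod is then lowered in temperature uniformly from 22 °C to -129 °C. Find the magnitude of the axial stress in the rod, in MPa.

σ ≈ 89.2 MPa (tensile)

The unrestrained thermal change is αΔT L = 11.3×10⁻⁶ × 151 × 1875 = 3.199 mm.
Let P be the tensile force in the spring. The rod extends elastically by PL/(AE) and the spring stretches by P/k; together these equal δ_free.
P [ L/(AE) + 1/k ] = δ_free → P [ 1875/(2675×104×10³) + 1/(150×10³) ] = 3.199.
P = 3.199 / 1.341×10⁻⁵ = 238600 N.
σ = P/A = 238600/2675 = 89.21 MPa.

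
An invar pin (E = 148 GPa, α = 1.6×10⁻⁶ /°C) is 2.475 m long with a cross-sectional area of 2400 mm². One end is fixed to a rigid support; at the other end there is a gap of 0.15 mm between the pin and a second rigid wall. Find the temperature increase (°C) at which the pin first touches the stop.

The gap closes when αΔT L = 0.15 mm, since the pin is still unstressed at that instant.
So ΔT = g/(αL) = 0.15/(1.6×10⁻⁶ × 2475) = 37.88 °C.

ΔT ≈ 37.9 °C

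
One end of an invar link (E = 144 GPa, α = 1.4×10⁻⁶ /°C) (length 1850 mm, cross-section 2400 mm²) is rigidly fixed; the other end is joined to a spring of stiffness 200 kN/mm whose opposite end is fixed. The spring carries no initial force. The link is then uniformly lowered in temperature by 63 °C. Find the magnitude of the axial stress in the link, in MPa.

If the spring were absent the link would shorten by αΔT L = 1.4×10⁻⁶ × 63 × 1850 = 0.1632 mm.
With a force P in the spring, the elastic change of the link is PL/(AE) and that of the spring is P/k; compatibility requires their sum to equal δ_free.
P [ L/(AE) + 1/k ] = δ_free → P [ 1850/(2400×144×10³) + 1/(200×10³) ] = 0.1632.
P = 0.1632 / 1.035×10⁻⁵ = 15760 N.
σ = P/A = 15760/2400 = 6.567 MPa.

σ ≈ 6.57 MPa (tensile)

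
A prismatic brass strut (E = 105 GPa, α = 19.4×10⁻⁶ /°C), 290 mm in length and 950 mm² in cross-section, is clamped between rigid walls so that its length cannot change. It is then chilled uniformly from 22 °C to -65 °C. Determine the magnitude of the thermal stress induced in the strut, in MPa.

σ ≈ 177 MPa (tensile)

The supports are rigid, so the total axial strain is zero. The restrained thermal strain is ε = αΔT = 19.4×10⁻⁶ × 87 = 1687.8×10⁻⁶.
The stress required to suppress this strain is σ = Eε = 105×10³ × 1687.8×10⁻⁶ = 177.2 MPa, tensile since the strut is trying to contract.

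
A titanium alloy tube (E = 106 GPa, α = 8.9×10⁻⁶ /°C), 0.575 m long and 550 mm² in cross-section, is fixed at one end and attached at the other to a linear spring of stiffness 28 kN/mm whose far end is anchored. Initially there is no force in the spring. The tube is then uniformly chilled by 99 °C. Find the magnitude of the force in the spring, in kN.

If the spring were absent the tube would shorten by αΔT L = 8.9×10⁻⁶ × 99 × 575 = 0.5066 mm.
Let P be the tensile force in the spring. The tube extends elastically by PL/(AE) and the spring stretches by P/k; together these equal δ_free.
So P = δ_free / [L/(AE) + 1/k] = 0.5066 / [ 575/(550×106×10³) + 1/(28×10³) ].
P = 0.5066 / 4.558×10⁻⁵ = 11120 N.

P ≈ 11.1 kN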